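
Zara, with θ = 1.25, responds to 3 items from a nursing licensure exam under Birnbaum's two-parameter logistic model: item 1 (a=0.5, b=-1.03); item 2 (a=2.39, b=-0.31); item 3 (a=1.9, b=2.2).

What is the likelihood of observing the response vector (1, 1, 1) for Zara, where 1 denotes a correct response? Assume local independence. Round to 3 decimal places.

P(θ) = 1 / (1 + exp(−a(θ − b)))
P_1 = 1/(1+e^{-1.1400}) = 0.7577
P_2 = 1/(1+e^{-3.7284}) = 0.9765
P_3 = 1/(1+e^{1.8050}) = 0.1412
L = P_1 × P_2 × P_3 = 0.7577 × 0.9765 × 0.1412 = 0.10451

0.105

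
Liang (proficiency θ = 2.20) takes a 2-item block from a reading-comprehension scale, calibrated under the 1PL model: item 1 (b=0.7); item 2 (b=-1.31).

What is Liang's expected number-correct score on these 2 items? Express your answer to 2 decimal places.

P(θ) = 1 / (1 + exp(−(θ − b)))
P_1 = 1/(1+e^{-1.5000}) = 0.8176
P_2 = 1/(1+e^{-3.5100}) = 0.9710
E[score] = 0.8176 + 0.9710 = 1.7885

1.79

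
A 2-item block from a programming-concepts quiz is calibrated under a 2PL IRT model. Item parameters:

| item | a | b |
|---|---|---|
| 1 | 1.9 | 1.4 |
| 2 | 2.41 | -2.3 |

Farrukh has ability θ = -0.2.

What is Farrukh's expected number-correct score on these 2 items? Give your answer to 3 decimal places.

P(θ) = 1 / (1 + exp(−a(θ − b)))
P_1 = 1/(1+e^{3.0400}) = 0.0457
P_2 = 1/(1+e^{-5.0610}) = 0.9937
E[score] = 0.0457 + 0.9937 = 1.0394

1.039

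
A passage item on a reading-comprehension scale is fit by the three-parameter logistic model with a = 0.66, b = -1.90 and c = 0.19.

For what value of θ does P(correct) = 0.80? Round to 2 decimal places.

P(θ) = c + (1 − c) · 1 / (1 + exp(−a(θ − b)))
Remove guessing floor: (0.80 − 0.19)/(1 − 0.19) = 0.7531
logit = ln(0.7531/0.2469) = 1.1151
θ = b + logit/(a) = -1.90 + 1.1151/0.6600 = -0.2104

-0.21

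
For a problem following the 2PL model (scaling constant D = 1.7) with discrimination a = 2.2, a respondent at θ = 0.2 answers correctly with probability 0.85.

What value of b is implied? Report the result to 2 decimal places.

P(θ) = 1 / (1 + exp(−D·a(θ − b)))
logit(0.85) = ln(0.85/0.15) = 1.7346
b = θ − logit/(1.7·a) = 0.2 − 1.7346/3.7400 = -0.2638

-0.26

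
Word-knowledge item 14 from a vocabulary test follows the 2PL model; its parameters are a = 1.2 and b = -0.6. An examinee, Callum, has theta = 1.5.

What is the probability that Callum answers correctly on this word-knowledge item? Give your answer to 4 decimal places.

0.9255

P(theta) = 1 / (1 + exp(−a(theta − b)))
Exponent: 1.2 × (1.5 − (-0.6)) = 2.5200
1/(1 + e^{-2.5200}) = 0.9255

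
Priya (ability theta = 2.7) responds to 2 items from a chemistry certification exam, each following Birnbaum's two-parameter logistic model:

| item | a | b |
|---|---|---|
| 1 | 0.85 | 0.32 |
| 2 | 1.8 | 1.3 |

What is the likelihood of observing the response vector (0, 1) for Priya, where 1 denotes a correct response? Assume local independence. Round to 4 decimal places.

P(theta) = 1 / (1 + exp(−a(theta − b)))
P_1 = 1/(1+e^{-2.0230}) = 0.8832
P_2 = 1/(1+e^{-2.5200}) = 0.9255
L = (1−P_1) × P_2 = 0.1168 × 0.9255 = 0.10811

0.1081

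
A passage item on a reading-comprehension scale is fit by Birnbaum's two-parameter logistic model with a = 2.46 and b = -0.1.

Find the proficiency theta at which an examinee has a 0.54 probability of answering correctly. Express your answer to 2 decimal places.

P(theta) = 1 / (1 + exp(−a(theta − b)))
logit = ln(0.5400/0.4600) = 0.1603
theta = b + logit/(a) = -0.1 + 0.1603/2.4600 = -0.0348

-0.03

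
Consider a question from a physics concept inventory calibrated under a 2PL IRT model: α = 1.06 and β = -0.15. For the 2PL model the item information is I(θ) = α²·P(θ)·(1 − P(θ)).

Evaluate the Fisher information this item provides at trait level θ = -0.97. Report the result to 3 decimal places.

0.234

P = 1/(1+e^{0.8692}) = 0.2954
P(1−P) = 0.2954 × 0.7046 = 0.2081
I = α² × P(1−P) = 1.06² × 0.2081 = 0.23387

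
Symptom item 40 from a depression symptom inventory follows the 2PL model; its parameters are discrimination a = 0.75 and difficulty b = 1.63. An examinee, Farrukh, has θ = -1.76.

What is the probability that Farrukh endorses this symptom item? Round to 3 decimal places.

P(θ) = 1 / (1 + exp(−a(θ − b)))
Exponent: 0.75 × (-1.76 − 1.63) = -2.5425
1/(1 + e^{2.5425}) = 0.0729

0.073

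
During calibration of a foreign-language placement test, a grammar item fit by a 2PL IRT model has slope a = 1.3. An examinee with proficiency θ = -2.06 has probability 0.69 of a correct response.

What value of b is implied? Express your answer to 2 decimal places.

-2.68

P(θ) = 1 / (1 + exp(−a(θ − b)))
logit(0.69) = ln(0.69/0.31) = 0.8001
b = θ − logit/(a) = -2.06 − 0.8001/1.3000 = -2.6755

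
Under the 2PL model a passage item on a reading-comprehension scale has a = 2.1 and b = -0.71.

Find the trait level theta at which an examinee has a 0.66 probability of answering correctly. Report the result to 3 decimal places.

-0.394

P(theta) = 1 / (1 + exp(−a(theta − b)))
logit = ln(0.6600/0.3400) = 0.6633
theta = b + logit/(a) = -0.71 + 0.6633/2.1000 = -0.3941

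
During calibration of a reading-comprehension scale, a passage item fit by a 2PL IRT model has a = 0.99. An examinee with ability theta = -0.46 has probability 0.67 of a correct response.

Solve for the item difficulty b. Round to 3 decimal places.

P(theta) = 1 / (1 + exp(−a(theta − b)))
logit(0.67) = ln(0.67/0.33) = 0.7082
b = theta − logit/(a) = -0.46 − 0.7082/0.9900 = -1.1753

-1.175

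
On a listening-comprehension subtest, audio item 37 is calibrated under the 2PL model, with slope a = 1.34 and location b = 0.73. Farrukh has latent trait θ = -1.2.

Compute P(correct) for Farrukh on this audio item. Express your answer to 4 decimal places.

0.0700

P(θ) = 1 / (1 + exp(−a(θ − b)))
Exponent: 1.34 × (-1.2 − 0.73) = -2.5862
1/(1 + e^{2.5862}) = 0.0700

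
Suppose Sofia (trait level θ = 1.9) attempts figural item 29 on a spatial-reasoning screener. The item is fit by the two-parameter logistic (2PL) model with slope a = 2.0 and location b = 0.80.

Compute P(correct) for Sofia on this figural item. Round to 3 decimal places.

P(θ) = 1 / (1 + exp(−a(θ − b)))
Exponent: 2.0 × (1.9 − 0.80) = 2.2000
1/(1 + e^{-2.2000}) = 0.9002

0.900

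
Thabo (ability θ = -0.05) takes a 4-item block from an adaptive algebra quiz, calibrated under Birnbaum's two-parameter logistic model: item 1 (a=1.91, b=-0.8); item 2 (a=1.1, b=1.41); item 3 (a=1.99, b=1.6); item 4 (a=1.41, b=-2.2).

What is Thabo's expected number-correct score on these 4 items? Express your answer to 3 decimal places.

1.965

P(θ) = 1 / (1 + exp(−a(θ − b)))
P_1 = 1/(1+e^{-1.4325}) = 0.8073
P_2 = 1/(1+e^{1.6060}) = 0.1671
P_3 = 1/(1+e^{3.2835}) = 0.0361
P_4 = 1/(1+e^{-3.0315}) = 0.9540
E[score] = 0.8073 + 0.1671 + 0.0361 + 0.9540 = 1.9646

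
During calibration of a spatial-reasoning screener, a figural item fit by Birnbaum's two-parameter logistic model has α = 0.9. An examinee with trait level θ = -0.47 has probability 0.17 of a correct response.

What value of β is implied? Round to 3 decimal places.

1.292

P(θ) = 1 / (1 + exp(−α(θ − β)))
logit(0.17) = ln(0.17/0.83) = -1.5856
β = θ − logit/(α) = -0.47 − (-1.5856)/0.9000 = 1.2918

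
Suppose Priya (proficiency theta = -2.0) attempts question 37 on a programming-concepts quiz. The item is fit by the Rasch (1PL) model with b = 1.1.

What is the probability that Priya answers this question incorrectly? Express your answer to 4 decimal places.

P(theta) = 1 / (1 + exp(−(theta − b)))
Exponent: (-2.0 − 1.1) = -3.1000
1/(1 + e^{3.1000}) = 0.0431
P = 0.0431
P(incorrect) = 1 − 0.0431 = 0.9569

0.9569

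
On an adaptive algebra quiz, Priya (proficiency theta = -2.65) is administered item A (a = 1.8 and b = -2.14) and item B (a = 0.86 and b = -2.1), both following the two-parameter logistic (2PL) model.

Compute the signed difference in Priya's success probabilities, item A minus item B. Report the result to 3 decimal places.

-0.099

P(theta) = 1 / (1 + exp(−a(theta − b)))
P_A = 0.2854
P_B = 0.3839
P_A − P_B = -0.0985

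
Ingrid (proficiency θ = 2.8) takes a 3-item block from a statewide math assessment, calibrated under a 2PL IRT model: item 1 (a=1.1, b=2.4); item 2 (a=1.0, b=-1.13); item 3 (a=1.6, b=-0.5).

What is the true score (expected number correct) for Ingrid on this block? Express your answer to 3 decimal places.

2.584

P(θ) = 1 / (1 + exp(−a(θ − b)))
P_1 = 1/(1+e^{-0.4400}) = 0.6083
P_2 = 1/(1+e^{-3.9300}) = 0.9807
P_3 = 1/(1+e^{-5.2800}) = 0.9949
E[score] = 0.6083 + 0.9807 + 0.9949 = 2.5839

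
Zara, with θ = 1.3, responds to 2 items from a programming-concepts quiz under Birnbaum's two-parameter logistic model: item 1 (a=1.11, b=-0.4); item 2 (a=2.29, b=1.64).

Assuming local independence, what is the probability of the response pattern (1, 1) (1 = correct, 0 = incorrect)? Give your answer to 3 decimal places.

P(θ) = 1 / (1 + exp(−a(θ − b)))
P_1 = 1/(1+e^{-1.8870}) = 0.8684
P_2 = 1/(1+e^{0.7786}) = 0.3146
L = P_1 × P_2 = 0.8684 × 0.3146 = 0.27322

0.273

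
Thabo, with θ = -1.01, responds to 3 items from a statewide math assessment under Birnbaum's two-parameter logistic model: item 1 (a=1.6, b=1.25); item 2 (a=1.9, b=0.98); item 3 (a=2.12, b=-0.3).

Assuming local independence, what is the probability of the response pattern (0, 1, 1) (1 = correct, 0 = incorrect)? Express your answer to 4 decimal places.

P(θ) = 1 / (1 + exp(−a(θ − b)))
P_1 = 1/(1+e^{3.6160}) = 0.0262
P_2 = 1/(1+e^{3.7810}) = 0.0223
P_3 = 1/(1+e^{1.5052}) = 0.1817
L = (1−P_1) × P_2 × P_3 = 0.9738 × 0.0223 × 0.1817 = 0.00394

0.0039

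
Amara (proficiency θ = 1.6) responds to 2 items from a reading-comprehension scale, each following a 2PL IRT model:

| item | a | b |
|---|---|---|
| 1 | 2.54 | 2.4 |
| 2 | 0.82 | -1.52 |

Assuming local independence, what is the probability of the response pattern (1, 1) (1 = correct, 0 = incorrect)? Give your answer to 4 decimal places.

P(θ) = 1 / (1 + exp(−a(θ − b)))
P_1 = 1/(1+e^{2.0320}) = 0.1159
P_2 = 1/(1+e^{-2.5584}) = 0.9281
L = P_1 × P_2 = 0.1159 × 0.9281 = 0.10756

0.1076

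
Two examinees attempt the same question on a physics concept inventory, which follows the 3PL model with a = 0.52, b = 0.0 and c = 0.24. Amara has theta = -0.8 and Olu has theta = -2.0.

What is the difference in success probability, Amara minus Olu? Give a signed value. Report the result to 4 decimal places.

0.1036

P(theta) = c + (1 − c) · 1 / (1 + exp(−a(theta − b)))
P(Amara) = 0.5421  [exponent -0.4160]
P(Olu) = 0.4385  [exponent -1.0400]
Difference = 0.5421 − 0.4385 = 0.1036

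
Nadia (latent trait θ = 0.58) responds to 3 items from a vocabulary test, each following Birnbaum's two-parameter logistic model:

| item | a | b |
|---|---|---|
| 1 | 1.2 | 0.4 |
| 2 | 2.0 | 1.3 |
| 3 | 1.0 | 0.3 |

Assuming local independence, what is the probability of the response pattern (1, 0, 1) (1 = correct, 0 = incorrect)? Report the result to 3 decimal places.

0.255

P(θ) = 1 / (1 + exp(−a(θ − b)))
P_1 = 1/(1+e^{-0.2160}) = 0.5538
P_2 = 1/(1+e^{1.4400}) = 0.1915
P_3 = 1/(1+e^{-0.2800}) = 0.5695
L = P_1 × (1−P_2) × P_3 = 0.5538 × 0.8085 × 0.5695 = 0.25499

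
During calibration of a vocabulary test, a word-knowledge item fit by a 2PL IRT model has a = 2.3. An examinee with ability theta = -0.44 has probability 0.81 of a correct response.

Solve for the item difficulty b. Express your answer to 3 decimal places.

P(theta) = 1 / (1 + exp(−a(theta − b)))
logit(0.81) = ln(0.81/0.19) = 1.4500
b = theta − logit/(a) = -0.44 − 1.4500/2.3000 = -1.0704

-1.070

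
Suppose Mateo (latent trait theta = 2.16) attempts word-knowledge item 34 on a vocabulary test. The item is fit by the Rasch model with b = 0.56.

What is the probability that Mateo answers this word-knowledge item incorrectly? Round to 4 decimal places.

0.1680

P(theta) = 1 / (1 + exp(−(theta − b)))
Exponent: (2.16 − 0.56) = 1.6000
1/(1 + e^{-1.6000}) = 0.8320
P = 0.8320
P(incorrect) = 1 − 0.8320 = 0.1680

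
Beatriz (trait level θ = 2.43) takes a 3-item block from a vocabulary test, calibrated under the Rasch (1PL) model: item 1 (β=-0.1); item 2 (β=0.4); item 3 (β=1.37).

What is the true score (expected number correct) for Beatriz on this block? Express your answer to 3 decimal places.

2.553

P(θ) = 1 / (1 + exp(−(θ − β)))
P_1 = 1/(1+e^{-2.5300}) = 0.9262
P_2 = 1/(1+e^{-2.0300}) = 0.8839
P_3 = 1/(1+e^{-1.0600}) = 0.7427
E[score] = 0.9262 + 0.8839 + 0.7427 = 2.5528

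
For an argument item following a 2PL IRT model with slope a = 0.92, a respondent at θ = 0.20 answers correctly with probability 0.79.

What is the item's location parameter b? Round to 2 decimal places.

-1.24

P(θ) = 1 / (1 + exp(−a(θ − b)))
logit(0.79) = ln(0.79/0.21) = 1.3249
b = θ − logit/(a) = 0.20 − 1.3249/0.9200 = -1.2401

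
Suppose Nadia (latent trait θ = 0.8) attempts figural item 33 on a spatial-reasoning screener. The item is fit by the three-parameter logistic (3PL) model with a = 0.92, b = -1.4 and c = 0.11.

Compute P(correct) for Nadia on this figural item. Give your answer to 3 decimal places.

P(θ) = c + (1 − c) · 1 / (1 + exp(−a(θ − b)))
Exponent: 0.92 × (0.8 − (-1.4)) = 2.0240
1/(1 + e^{-2.0240}) = 0.8833
P = 0.11 + 0.89 × 0.8833 = 0.8961

0.896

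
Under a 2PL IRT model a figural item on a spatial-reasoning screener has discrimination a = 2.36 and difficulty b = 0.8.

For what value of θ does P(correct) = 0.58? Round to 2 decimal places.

P(θ) = 1 / (1 + exp(−a(θ − b)))
logit = ln(0.5800/0.4200) = 0.3228
θ = b + logit/(a) = 0.8 + 0.3228/2.3600 = 0.9368

0.94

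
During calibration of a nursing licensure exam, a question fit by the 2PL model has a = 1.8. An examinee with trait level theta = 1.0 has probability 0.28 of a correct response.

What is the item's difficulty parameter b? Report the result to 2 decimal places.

P(theta) = 1 / (1 + exp(−a(theta − b)))
logit(0.28) = ln(0.28/0.72) = -0.9445
b = theta − logit/(a) = 1.0 − (-0.9445)/1.8000 = 1.5247

1.52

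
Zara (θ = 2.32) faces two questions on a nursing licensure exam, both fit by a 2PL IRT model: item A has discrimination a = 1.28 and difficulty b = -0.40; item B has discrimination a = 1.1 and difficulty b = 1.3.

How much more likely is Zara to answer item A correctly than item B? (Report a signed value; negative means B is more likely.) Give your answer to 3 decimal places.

0.216

P(θ) = 1 / (1 + exp(−a(θ − b)))
P_A = 0.9702
P_B = 0.7544
P_A − P_B = 0.2158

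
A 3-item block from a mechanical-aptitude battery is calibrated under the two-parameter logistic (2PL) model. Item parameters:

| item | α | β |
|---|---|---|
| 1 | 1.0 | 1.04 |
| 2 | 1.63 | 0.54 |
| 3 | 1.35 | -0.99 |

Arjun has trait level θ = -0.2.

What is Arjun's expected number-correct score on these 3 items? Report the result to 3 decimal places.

P(θ) = 1 / (1 + exp(−α(θ − β)))
P_1 = 1/(1+e^{1.2400}) = 0.2244
P_2 = 1/(1+e^{1.2062}) = 0.2304
P_3 = 1/(1+e^{-1.0665}) = 0.7439
E[score] = 0.2244 + 0.2304 + 0.7439 = 1.1987

1.199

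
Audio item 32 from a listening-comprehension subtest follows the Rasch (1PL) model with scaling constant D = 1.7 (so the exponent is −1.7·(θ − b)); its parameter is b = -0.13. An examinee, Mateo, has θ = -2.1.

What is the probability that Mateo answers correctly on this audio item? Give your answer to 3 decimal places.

P(θ) = 1 / (1 + exp(−D·(θ − b)))
Exponent: 1.7 × (-2.1 − (-0.13)) = -3.3490
1/(1 + e^{3.3490}) = 0.0339
P = 0.0339

0.034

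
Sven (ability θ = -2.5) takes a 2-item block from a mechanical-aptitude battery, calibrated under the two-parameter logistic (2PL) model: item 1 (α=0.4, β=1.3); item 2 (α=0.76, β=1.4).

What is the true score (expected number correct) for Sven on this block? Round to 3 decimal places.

P(θ) = 1 / (1 + exp(−α(θ − β)))
P_1 = 1/(1+e^{1.5200}) = 0.1795
P_2 = 1/(1+e^{2.9640}) = 0.0491
E[score] = 0.1795 + 0.0491 = 0.2285

0.229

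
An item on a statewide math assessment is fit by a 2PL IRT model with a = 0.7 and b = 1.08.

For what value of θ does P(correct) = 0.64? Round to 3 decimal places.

P(θ) = 1 / (1 + exp(−a(θ − b)))
logit = ln(0.6400/0.3600) = 0.5754
θ = b + logit/(a) = 1.08 + 0.5754/0.7000 = 1.9019

1.902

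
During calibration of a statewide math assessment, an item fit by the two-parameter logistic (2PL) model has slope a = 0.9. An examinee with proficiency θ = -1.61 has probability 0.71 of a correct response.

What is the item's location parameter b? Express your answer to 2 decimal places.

P(θ) = 1 / (1 + exp(−a(θ − b)))
logit(0.71) = ln(0.71/0.29) = 0.8954
b = θ − logit/(a) = -1.61 − 0.8954/0.9000 = -2.6049

-2.60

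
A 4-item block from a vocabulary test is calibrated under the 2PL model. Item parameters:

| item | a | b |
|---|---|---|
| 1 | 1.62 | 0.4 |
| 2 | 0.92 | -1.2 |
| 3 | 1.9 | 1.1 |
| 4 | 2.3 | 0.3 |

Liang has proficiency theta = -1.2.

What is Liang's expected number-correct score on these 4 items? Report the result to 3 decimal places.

P(theta) = 1 / (1 + exp(−a(theta − b)))
P_1 = 1/(1+e^{2.5920}) = 0.0697
P_2 = 1/(1+e^{0.0000}) = 0.5000
P_3 = 1/(1+e^{4.3700}) = 0.0125
P_4 = 1/(1+e^{3.4500}) = 0.0308
E[score] = 0.0697 + 0.5000 + 0.0125 + 0.0308 = 0.6129

0.613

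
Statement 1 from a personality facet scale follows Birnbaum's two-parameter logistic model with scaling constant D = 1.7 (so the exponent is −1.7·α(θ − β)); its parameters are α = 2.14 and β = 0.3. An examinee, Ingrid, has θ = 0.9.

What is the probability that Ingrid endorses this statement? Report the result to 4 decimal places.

0.8987

P(θ) = 1 / (1 + exp(−D·α(θ − β)))
Exponent: 1.7 × 2.14 × (0.9 − 0.3) = 2.1828
1/(1 + e^{-2.1828}) = 0.8987
P = 0.8987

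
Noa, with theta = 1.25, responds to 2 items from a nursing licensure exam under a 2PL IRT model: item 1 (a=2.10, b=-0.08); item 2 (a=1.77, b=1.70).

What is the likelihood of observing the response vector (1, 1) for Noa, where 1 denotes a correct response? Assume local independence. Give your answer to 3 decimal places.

P(theta) = 1 / (1 + exp(−a(theta − b)))
P_1 = 1/(1+e^{-2.7930}) = 0.9423
P_2 = 1/(1+e^{0.7965}) = 0.3108
L = P_1 × P_2 = 0.9423 × 0.3108 = 0.29284

0.293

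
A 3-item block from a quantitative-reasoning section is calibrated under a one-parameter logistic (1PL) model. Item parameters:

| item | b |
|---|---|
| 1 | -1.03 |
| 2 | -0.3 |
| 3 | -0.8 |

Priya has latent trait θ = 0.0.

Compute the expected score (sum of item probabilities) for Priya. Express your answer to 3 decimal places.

P(θ) = 1 / (1 + exp(−(θ − b)))
P_1 = 1/(1+e^{-1.0300}) = 0.7369
P_2 = 1/(1+e^{-0.3000}) = 0.5744
P_3 = 1/(1+e^{-0.8000}) = 0.6900
E[score] = 0.7369 + 0.5744 + 0.6900 = 2.0013

2.001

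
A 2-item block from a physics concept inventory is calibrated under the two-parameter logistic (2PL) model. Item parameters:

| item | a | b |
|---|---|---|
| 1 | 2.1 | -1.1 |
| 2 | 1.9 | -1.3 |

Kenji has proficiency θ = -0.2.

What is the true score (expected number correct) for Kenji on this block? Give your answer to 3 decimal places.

1.759

P(θ) = 1 / (1 + exp(−a(θ − b)))
P_1 = 1/(1+e^{-1.8900}) = 0.8688
P_2 = 1/(1+e^{-2.0900}) = 0.8899
E[score] = 0.8688 + 0.8899 = 1.7587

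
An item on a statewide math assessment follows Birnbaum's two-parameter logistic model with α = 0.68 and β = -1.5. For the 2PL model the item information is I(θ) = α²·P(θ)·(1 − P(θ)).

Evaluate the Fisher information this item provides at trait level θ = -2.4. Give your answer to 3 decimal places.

P = 1/(1+e^{0.6120}) = 0.3516
P(1−P) = 0.3516 × 0.6484 = 0.2280
I = α² × P(1−P) = 0.68² × 0.2280 = 0.10542

0.105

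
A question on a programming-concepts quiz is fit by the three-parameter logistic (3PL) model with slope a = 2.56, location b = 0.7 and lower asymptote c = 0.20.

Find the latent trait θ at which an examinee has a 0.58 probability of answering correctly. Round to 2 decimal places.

P(θ) = c + (1 − c) · 1 / (1 + exp(−a(θ − b)))
Remove guessing floor: (0.58 − 0.20)/(1 − 0.20) = 0.4750
logit = ln(0.4750/0.5250) = -0.1001
θ = b + logit/(a) = 0.7 + (-0.1001)/2.5600 = 0.6609

0.66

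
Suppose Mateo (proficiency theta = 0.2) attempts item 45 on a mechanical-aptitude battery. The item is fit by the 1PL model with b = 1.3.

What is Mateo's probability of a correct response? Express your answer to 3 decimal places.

0.250

P(theta) = 1 / (1 + exp(−(theta − b)))
Exponent: (0.2 − 1.3) = -1.1000
1/(1 + e^{1.1000}) = 0.2497
P = 0.2497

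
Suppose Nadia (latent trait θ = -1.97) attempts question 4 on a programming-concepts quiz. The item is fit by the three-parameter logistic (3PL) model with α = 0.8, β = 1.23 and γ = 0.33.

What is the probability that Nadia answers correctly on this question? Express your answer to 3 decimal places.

0.378

P(θ) = γ + (1 − γ) · 1 / (1 + exp(−α(θ − β)))
Exponent: 0.8 × (-1.97 − 1.23) = -2.5600
1/(1 + e^{2.5600}) = 0.0718
P = 0.33 + 0.67 × 0.0718 = 0.3781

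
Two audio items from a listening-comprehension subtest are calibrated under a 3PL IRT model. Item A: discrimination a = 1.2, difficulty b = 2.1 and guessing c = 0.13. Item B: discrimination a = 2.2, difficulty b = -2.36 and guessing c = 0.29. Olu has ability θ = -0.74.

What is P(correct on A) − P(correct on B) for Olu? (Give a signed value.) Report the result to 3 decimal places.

-0.823

P(θ) = c + (1 − c) · 1 / (1 + exp(−a(θ − b)))
P_A = 0.1579
P_B = 0.9804
P_A − P_B = -0.8226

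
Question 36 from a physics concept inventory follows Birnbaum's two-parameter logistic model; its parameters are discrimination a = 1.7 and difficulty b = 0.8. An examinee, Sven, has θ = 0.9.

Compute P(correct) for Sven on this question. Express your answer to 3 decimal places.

0.542

P(θ) = 1 / (1 + exp(−a(θ − b)))
Exponent: 1.7 × (0.9 − 0.8) = 0.1700
1/(1 + e^{-0.1700}) = 0.5424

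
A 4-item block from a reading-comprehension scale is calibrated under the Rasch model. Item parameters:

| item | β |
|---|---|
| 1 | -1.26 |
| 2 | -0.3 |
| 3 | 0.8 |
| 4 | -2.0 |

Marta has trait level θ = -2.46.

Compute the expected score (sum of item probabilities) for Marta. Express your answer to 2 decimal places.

P(θ) = 1 / (1 + exp(−(θ − β)))
P_1 = 1/(1+e^{1.2000}) = 0.2315
P_2 = 1/(1+e^{2.1600}) = 0.1034
P_3 = 1/(1+e^{3.2600}) = 0.0370
P_4 = 1/(1+e^{0.4600}) = 0.3870
E[score] = 0.2315 + 0.1034 + 0.0370 + 0.3870 = 0.7588

0.76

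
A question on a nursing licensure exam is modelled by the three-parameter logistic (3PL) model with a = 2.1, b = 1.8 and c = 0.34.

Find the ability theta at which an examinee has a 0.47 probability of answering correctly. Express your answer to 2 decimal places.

P(theta) = c + (1 − c) · 1 / (1 + exp(−a(theta − b)))
Remove guessing floor: (0.47 − 0.34)/(1 − 0.34) = 0.1970
logit = ln(0.1970/0.8030) = -1.4053
theta = b + logit/(a) = 1.8 + (-1.4053)/2.1000 = 1.1308

1.13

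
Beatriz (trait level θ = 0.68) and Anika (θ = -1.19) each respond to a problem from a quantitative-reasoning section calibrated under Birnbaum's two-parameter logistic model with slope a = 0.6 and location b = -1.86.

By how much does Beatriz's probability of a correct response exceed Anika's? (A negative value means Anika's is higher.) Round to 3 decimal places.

0.222

P(θ) = 1 / (1 + exp(−a(θ − b)))
P(Beatriz) = 0.8211  [exponent 1.5240]
P(Anika) = 0.5992  [exponent 0.4020]
Difference = 0.8211 − 0.5992 = 0.2220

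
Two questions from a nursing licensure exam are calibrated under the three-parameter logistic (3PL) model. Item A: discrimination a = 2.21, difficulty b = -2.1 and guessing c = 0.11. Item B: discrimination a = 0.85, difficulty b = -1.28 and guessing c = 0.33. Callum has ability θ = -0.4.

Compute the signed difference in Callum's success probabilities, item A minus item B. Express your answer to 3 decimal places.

0.195

P(θ) = c + (1 − c) · 1 / (1 + exp(−a(θ − b)))
P_A = 0.9797
P_B = 0.7848
P_A − P_B = 0.1949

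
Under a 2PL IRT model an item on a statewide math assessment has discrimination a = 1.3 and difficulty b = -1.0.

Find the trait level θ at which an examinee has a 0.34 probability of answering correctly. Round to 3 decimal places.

P(θ) = 1 / (1 + exp(−a(θ − b)))
logit = ln(0.3400/0.6600) = -0.6633
θ = b + logit/(a) = -1.0 + (-0.6633)/1.3000 = -1.5102

-1.510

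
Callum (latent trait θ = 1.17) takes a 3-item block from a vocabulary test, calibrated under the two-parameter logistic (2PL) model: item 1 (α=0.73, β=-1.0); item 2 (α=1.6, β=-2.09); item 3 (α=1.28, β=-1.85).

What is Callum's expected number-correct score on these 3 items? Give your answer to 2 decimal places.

P(θ) = 1 / (1 + exp(−α(θ − β)))
P_1 = 1/(1+e^{-1.5841}) = 0.8298
P_2 = 1/(1+e^{-5.2160}) = 0.9946
P_3 = 1/(1+e^{-3.8656}) = 0.9795
E[score] = 0.8298 + 0.9946 + 0.9795 = 2.8039

2.80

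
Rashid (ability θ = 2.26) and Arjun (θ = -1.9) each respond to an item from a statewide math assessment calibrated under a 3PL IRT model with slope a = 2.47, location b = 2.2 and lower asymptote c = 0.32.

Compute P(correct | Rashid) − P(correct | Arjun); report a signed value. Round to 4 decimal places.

P(θ) = c + (1 − c) · 1 / (1 + exp(−a(θ − b)))
P(Rashid) = 0.6851  [exponent 0.1482]
P(Arjun) = 0.3200  [exponent -10.1270]
Difference = 0.6851 − 0.3200 = 0.3651

0.3651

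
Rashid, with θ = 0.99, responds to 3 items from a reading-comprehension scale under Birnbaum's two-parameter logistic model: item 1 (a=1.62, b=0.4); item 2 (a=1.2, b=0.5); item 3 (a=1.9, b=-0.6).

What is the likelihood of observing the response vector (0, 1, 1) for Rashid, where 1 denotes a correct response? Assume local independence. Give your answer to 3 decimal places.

P(θ) = 1 / (1 + exp(−a(θ − b)))
P_1 = 1/(1+e^{-0.9558}) = 0.7223
P_2 = 1/(1+e^{-0.5880}) = 0.6429
P_3 = 1/(1+e^{-3.0210}) = 0.9535
L = (1−P_1) × P_2 × P_3 = 0.2777 × 0.6429 × 0.9535 = 0.17025

0.170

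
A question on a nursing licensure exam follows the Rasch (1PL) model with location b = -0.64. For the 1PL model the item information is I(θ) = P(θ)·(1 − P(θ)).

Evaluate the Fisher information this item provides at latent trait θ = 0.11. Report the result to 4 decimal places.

0.2179

P = 1/(1+e^{-0.7500}) = 0.6792
P(1−P) = 0.6792 × 0.3208 = 0.2179
I = P(1−P) = 0.21789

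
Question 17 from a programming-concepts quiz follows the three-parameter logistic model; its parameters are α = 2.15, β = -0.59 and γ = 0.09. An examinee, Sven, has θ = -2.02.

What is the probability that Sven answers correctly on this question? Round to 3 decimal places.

P(θ) = γ + (1 − γ) · 1 / (1 + exp(−α(θ − β)))
Exponent: 2.15 × (-2.02 − (-0.59)) = -3.0745
1/(1 + e^{3.0745}) = 0.0442
P = 0.09 + 0.91 × 0.0442 = 0.1302

0.130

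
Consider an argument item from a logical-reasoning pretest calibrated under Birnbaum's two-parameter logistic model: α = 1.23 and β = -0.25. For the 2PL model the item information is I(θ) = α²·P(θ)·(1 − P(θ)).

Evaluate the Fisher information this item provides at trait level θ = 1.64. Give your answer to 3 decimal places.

P = 1/(1+e^{-2.3247}) = 0.9109
P(1−P) = 0.9109 × 0.0891 = 0.0812
I = α² × P(1−P) = 1.23² × 0.0812 = 0.12279

0.123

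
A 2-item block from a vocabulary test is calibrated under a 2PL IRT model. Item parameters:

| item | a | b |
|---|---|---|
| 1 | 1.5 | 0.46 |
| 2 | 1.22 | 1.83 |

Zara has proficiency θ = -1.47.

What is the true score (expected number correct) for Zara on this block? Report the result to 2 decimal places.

0.07

P(θ) = 1 / (1 + exp(−a(θ − b)))
P_1 = 1/(1+e^{2.8950}) = 0.0524
P_2 = 1/(1+e^{4.0260}) = 0.0175
E[score] = 0.0524 + 0.0175 = 0.0699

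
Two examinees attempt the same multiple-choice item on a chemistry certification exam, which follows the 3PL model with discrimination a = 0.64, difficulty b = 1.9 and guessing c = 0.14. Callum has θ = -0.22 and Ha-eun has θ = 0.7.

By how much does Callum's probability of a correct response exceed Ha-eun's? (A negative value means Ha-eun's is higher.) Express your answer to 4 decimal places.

-0.0964

P(θ) = c + (1 − c) · 1 / (1 + exp(−a(θ − b)))
P(Callum) = 0.3161  [exponent -1.3568]
P(Ha-eun) = 0.4125  [exponent -0.7680]
Difference = 0.3161 − 0.4125 = -0.0964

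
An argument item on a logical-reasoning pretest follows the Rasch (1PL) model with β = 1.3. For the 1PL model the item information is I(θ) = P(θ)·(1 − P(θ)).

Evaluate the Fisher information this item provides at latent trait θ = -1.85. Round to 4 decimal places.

0.0394

P = 1/(1+e^{3.1500}) = 0.0411
P(1−P) = 0.0411 × 0.9589 = 0.0394
I = P(1−P) = 0.03940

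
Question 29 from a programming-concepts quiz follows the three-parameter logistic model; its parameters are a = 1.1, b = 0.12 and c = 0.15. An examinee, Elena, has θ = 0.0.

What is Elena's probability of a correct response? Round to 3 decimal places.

P(θ) = c + (1 − c) · 1 / (1 + exp(−a(θ − b)))
Exponent: 1.1 × (0.0 − 0.12) = -0.1320
1/(1 + e^{0.1320}) = 0.4670
P = 0.15 + 0.85 × 0.4670 = 0.5470

0.547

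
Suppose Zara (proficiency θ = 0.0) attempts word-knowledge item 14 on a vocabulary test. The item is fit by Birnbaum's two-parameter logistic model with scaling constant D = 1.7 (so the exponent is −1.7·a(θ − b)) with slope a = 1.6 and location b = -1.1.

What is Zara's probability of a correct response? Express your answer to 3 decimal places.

0.952

P(θ) = 1 / (1 + exp(−D·a(θ − b)))
Exponent: 1.7 × 1.6 × (0.0 − (-1.1)) = 2.9920
1/(1 + e^{-2.9920}) = 0.9522
P = 0.9522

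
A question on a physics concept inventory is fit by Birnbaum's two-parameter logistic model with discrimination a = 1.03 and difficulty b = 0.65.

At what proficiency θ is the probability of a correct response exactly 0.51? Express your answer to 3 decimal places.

P(θ) = 1 / (1 + exp(−a(θ − b)))
logit = ln(0.5100/0.4900) = 0.0400
θ = b + logit/(a) = 0.65 + 0.0400/1.0300 = 0.6888

0.689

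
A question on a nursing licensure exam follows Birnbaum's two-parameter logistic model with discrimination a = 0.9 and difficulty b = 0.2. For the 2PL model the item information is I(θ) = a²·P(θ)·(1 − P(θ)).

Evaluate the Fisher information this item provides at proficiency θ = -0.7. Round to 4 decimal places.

0.1726

P = 1/(1+e^{0.8100}) = 0.3079
P(1−P) = 0.3079 × 0.6921 = 0.2131
I = a² × P(1−P) = 0.9² × 0.2131 = 0.17261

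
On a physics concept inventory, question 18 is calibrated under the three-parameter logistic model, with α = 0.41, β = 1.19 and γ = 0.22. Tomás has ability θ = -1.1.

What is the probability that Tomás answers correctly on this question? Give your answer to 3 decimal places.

0.439

P(θ) = γ + (1 − γ) · 1 / (1 + exp(−α(θ − β)))
Exponent: 0.41 × (-1.1 − 1.19) = -0.9389
1/(1 + e^{0.9389}) = 0.2811
P = 0.22 + 0.78 × 0.2811 = 0.4393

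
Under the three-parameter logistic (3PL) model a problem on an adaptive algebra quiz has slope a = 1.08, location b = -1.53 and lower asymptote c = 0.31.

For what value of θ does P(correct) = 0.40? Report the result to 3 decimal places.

-3.287

P(θ) = c + (1 − c) · 1 / (1 + exp(−a(θ − b)))
Remove guessing floor: (0.40 − 0.31)/(1 − 0.31) = 0.1304
logit = ln(0.1304/0.8696) = -1.8971
θ = b + logit/(a) = -1.53 + (-1.8971)/1.0800 = -3.2866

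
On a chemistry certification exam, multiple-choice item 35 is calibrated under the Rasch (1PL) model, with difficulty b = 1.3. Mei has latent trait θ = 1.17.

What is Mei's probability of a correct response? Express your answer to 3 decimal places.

0.468

P(θ) = 1 / (1 + exp(−(θ − b)))
Exponent: (1.17 − 1.3) = -0.1300
1/(1 + e^{0.1300}) = 0.4675
P = 0.4675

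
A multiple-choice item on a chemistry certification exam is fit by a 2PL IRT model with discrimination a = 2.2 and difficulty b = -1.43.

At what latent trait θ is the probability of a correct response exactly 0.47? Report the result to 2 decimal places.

P(θ) = 1 / (1 + exp(−a(θ − b)))
logit = ln(0.4700/0.5300) = -0.1201
θ = b + logit/(a) = -1.43 + (-0.1201)/2.2000 = -1.4846

-1.48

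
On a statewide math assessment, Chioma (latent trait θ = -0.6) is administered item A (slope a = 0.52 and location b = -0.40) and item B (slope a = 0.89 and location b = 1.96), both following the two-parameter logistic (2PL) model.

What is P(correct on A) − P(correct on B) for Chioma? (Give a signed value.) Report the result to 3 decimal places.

0.381

P(θ) = 1 / (1 + exp(−a(θ − b)))
P_A = 0.4740
P_B = 0.0929
P_A − P_B = 0.3811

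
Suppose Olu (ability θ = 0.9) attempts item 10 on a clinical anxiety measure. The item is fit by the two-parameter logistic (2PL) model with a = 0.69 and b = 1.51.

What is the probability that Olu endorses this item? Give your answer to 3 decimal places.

P(θ) = 1 / (1 + exp(−a(θ − b)))
Exponent: 0.69 × (0.9 − 1.51) = -0.4209
1/(1 + e^{0.4209}) = 0.3963

0.396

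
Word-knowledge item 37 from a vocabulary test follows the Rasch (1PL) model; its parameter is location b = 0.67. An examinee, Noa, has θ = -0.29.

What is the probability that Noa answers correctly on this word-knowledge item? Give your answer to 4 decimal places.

0.2769

P(θ) = 1 / (1 + exp(−(θ − b)))
Exponent: (-0.29 − 0.67) = -0.9600
1/(1 + e^{0.9600}) = 0.2769
P = 0.2769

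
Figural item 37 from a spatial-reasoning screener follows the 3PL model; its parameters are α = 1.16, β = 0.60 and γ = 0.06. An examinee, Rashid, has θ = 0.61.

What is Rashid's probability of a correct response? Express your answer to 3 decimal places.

0.533

P(θ) = γ + (1 − γ) · 1 / (1 + exp(−α(θ − β)))
Exponent: 1.16 × (0.61 − 0.60) = 0.0116
1/(1 + e^{-0.0116}) = 0.5029
P = 0.06 + 0.94 × 0.5029 = 0.5327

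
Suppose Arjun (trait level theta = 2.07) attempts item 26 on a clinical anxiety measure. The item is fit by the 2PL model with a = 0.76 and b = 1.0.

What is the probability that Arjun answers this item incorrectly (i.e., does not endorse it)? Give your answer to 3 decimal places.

P(theta) = 1 / (1 + exp(−a(theta − b)))
Exponent: 0.76 × (2.07 − 1.0) = 0.8132
1/(1 + e^{-0.8132}) = 0.6928
P(incorrect) = 1 − 0.6928 = 0.3072

0.307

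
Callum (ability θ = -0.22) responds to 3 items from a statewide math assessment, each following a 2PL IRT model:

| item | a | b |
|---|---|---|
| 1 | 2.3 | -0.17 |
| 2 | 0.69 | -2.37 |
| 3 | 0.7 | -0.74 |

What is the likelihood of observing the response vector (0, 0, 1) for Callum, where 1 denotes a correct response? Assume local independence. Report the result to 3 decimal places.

P(θ) = 1 / (1 + exp(−a(θ − b)))
P_1 = 1/(1+e^{0.1150}) = 0.4713
P_2 = 1/(1+e^{-1.4835}) = 0.8151
P_3 = 1/(1+e^{-0.3640}) = 0.5900
L = (1−P_1) × (1−P_2) × P_3 = 0.5287 × 0.1849 × 0.5900 = 0.05768

0.058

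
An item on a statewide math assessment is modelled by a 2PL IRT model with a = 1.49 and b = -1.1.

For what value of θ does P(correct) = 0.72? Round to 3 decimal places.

P(θ) = 1 / (1 + exp(−a(θ − b)))
logit = ln(0.7200/0.2800) = 0.9445
θ = b + logit/(a) = -1.1 + 0.9445/1.4900 = -0.4661

-0.466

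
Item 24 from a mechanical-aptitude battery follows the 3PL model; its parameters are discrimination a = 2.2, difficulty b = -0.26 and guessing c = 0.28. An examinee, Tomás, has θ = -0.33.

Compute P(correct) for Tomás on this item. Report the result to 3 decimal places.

0.612

P(θ) = c + (1 − c) · 1 / (1 + exp(−a(θ − b)))
Exponent: 2.2 × (-0.33 − (-0.26)) = -0.1540
1/(1 + e^{0.1540}) = 0.4616
P = 0.28 + 0.72 × 0.4616 = 0.6123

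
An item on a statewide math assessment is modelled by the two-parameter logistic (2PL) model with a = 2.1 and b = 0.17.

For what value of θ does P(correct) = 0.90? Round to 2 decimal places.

P(θ) = 1 / (1 + exp(−a(θ − b)))
logit = ln(0.9000/0.1000) = 2.1972
θ = b + logit/(a) = 0.17 + 2.1972/2.1000 = 1.2163

1.22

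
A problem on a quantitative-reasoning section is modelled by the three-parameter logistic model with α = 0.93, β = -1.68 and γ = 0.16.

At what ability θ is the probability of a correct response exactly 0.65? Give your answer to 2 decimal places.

-1.32

P(θ) = γ + (1 − γ) · 1 / (1 + exp(−α(θ − β)))
Remove guessing floor: (0.65 − 0.16)/(1 − 0.16) = 0.5833
logit = ln(0.5833/0.4167) = 0.3365
θ = β + logit/(α) = -1.68 + 0.3365/0.9300 = -1.3182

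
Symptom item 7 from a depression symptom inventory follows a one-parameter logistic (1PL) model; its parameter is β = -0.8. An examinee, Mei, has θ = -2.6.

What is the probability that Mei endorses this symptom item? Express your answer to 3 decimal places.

0.142

P(θ) = 1 / (1 + exp(−(θ − β)))
Exponent: (-2.6 − (-0.8)) = -1.8000
1/(1 + e^{1.8000}) = 0.1419
P = 0.1419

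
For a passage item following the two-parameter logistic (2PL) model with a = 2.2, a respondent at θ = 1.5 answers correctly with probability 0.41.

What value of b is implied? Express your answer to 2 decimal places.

P(θ) = 1 / (1 + exp(−a(θ − b)))
logit(0.41) = ln(0.41/0.59) = -0.3640
b = θ − logit/(a) = 1.5 − (-0.3640)/2.2000 = 1.6654

1.67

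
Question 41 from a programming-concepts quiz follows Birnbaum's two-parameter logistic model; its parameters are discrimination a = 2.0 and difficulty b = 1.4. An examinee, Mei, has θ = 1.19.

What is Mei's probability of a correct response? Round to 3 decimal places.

P(θ) = 1 / (1 + exp(−a(θ − b)))
Exponent: 2.0 × (1.19 − 1.4) = -0.4200
1/(1 + e^{0.4200}) = 0.3965

0.397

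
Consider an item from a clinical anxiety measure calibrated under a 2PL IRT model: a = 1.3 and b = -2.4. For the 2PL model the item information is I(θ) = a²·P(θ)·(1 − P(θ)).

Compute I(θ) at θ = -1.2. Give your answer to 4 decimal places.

0.2425

P = 1/(1+e^{-1.5600}) = 0.8264
P(1−P) = 0.8264 × 0.1736 = 0.1435
I = a² × P(1−P) = 1.3² × 0.1435 = 0.24250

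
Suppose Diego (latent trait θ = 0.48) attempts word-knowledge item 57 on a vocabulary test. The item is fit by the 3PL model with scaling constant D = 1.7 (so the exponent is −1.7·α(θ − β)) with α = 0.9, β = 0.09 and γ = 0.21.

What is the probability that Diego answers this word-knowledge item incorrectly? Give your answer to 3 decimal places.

0.281

P(θ) = γ + (1 − γ) · 1 / (1 + exp(−D·α(θ − β)))
Exponent: 1.7 × 0.9 × (0.48 − 0.09) = 0.5967
1/(1 + e^{-0.5967}) = 0.6449
P = 0.21 + 0.79 × 0.6449 = 0.7195
P(incorrect) = 1 − 0.7195 = 0.2805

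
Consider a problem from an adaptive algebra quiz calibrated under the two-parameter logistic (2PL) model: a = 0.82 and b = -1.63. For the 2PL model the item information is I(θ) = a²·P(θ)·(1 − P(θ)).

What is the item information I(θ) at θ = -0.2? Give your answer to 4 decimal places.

P = 1/(1+e^{-1.1726}) = 0.7636
P(1−P) = 0.7636 × 0.2364 = 0.1805
I = a² × P(1−P) = 0.82² × 0.1805 = 0.12137

0.1214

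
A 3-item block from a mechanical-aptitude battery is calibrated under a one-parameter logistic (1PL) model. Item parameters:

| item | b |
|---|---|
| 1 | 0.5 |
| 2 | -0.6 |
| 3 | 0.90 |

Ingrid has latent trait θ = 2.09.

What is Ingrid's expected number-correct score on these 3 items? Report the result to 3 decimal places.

P(θ) = 1 / (1 + exp(−(θ − b)))
P_1 = 1/(1+e^{-1.5900}) = 0.8306
P_2 = 1/(1+e^{-2.6900}) = 0.9364
P_3 = 1/(1+e^{-1.1900}) = 0.7667
E[score] = 0.8306 + 0.9364 + 0.7667 = 2.5338

2.534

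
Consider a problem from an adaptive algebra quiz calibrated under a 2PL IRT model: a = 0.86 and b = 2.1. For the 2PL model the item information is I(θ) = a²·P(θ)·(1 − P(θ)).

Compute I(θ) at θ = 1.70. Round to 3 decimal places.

P = 1/(1+e^{0.3440}) = 0.4148
P(1−P) = 0.4148 × 0.5852 = 0.2427
I = a² × P(1−P) = 0.86² × 0.2427 = 0.17954

0.180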